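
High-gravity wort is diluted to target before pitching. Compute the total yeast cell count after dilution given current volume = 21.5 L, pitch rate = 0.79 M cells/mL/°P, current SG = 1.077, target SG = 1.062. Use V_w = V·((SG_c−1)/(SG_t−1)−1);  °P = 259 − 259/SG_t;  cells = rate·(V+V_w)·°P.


V_w = 21.5·((1.077−1)/(1.062−1)−1) = 5.2016
V_final = 21.5 + 5.2016 = 26.7016
°P = 259 − 259/1.062 = 15.1205
cells = 0.79·26.7016·15.1205

318.9565 billion cells


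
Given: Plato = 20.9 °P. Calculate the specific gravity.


SG = 259/(259 − P)
SG = 259/(259 − 20.9)

1.0878


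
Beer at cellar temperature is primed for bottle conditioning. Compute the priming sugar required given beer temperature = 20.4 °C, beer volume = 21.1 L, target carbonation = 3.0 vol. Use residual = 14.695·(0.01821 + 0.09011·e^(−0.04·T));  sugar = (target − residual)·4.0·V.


residual = 14.695·(0.01821 + 0.09011·e^(−0.04·20.4)) = 0.8531
sugar = (3.0 − 0.8531)·4.0·21.1

181.1951 g


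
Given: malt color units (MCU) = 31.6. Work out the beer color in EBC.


SRM = 1.4922·MCU^0.6859;  EBC = SRM·1.97
SRM = 1.4922·31.6^0.6859 = 15.9390
EBC = 15.9390·1.97

31.3999 EBC


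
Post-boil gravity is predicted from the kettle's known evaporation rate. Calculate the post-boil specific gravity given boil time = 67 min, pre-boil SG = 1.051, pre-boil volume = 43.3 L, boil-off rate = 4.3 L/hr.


V_post = V_pre − rate·(t/60);  SG_post = 1 + (SG_pre−1)·V_pre/V_post
V_post = 43.3 − 4.3·(67/60) = 38.4983
SG_post = 1 + (1.051 − 1)·43.3/38.4983

1.0574


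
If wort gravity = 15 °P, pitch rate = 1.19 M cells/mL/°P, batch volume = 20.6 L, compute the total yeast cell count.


cells (billions) = rate · V_L · °P
cells = 1.19 · 20.6 · 15

367.7100 billion cells


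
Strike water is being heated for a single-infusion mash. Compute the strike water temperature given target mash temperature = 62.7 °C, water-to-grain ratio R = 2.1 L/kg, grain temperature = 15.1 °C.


T_strike = (0.41/R)·(T_mash − T_grain) + T_mash
T_strike = (0.41/2.1)·(62.7 − 15.1) + 62.7

71.9933 °C


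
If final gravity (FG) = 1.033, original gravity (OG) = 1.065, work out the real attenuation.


AA = (OG−FG)/(OG−1)·100;  RA = AA·0.8192
AA = (1.065 − 1.033)/(1.065 − 1)·100 = 49.2308
RA = 49.2308·0.8192

40.3298 %


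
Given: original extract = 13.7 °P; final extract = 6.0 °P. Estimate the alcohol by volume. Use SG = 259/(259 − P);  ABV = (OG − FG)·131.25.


OG = 259/(259 − 13.7) = 1.0558
FG = 259/(259 − 6.0) = 1.0237
ABV = (1.0558 − 1.0237)·131.25

4.2177 % ABV


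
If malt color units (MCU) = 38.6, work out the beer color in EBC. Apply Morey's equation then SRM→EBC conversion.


SRM = 1.4922·MCU^0.6859;  EBC = SRM·1.97
SRM = 1.4922·38.6^0.6859 = 18.2838
EBC = 18.2838·1.97

36.0192 EBC


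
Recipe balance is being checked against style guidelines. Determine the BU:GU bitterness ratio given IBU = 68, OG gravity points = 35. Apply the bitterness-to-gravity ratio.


BU:GU = IBU / OG_points
BU:GU = 68 / 35

1.9429


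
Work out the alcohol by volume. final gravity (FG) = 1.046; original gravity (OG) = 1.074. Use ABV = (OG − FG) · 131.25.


ABV = (1.074 − 1.046) · 131.25

3.6750 % ABV


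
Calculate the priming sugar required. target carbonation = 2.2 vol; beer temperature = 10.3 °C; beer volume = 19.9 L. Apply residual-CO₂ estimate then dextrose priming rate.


residual = 14.695·(0.01821 + 0.09011·e^(−0.04·T));  sugar = (target − residual)·4.0·V
residual = 14.695·(0.01821 + 0.09011·e^(−0.04·10.3)) = 1.1446
sugar = (2.2 − 1.1446)·4.0·19.9

84.0080 g


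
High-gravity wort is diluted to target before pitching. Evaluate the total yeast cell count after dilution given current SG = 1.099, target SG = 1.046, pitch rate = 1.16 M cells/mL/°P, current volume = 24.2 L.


V_w = V·((SG_c−1)/(SG_t−1)−1);  °P = 259 − 259/SG_t;  cells = rate·(V+V_w)·°P
V_w = 24.2·((1.099−1)/(1.046−1)−1) = 27.8826
V_final = 24.2 + 27.8826 = 52.0826
°P = 259 − 259/1.046 = 11.3901
cells = 1.16·52.0826·11.3901

688.1397 billion cells


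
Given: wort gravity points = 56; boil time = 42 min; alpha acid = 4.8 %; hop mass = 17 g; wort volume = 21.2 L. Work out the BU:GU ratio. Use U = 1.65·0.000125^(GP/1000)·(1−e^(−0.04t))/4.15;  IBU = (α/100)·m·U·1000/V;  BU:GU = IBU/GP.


U = 1.65·0.000125^(56/1000)·(1−e^(−0.04·42))/4.15 = 0.1956
IBU = (4.8/100)·17·0.1956·1000/21.2 = 7.5273
BU:GU = 7.5273/56

0.1344


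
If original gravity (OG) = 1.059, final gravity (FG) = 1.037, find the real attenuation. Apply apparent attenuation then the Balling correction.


AA = (OG−FG)/(OG−1)·100;  RA = AA·0.8192
AA = (1.059 − 1.037)/(1.059 − 1)·100 = 37.2881
RA = 37.2881·0.8192

30.5464 %


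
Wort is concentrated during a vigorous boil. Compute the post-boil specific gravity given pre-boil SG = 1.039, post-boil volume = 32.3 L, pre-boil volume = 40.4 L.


SG_post = 1 + (SG_pre − 1)·V_pre/V_post
pts_pre = (1.039 − 1)·1000 = 39.0000
pts_post = 39.0000·40.4/32.3 = 48.7802
SG_post = 1 + 48.7802/1000

1.0488


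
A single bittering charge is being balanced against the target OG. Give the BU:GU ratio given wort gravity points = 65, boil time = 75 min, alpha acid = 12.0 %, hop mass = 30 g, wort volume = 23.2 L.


U = 1.65·0.000125^(GP/1000)·(1−e^(−0.04t))/4.15;  IBU = (α/100)·m·U·1000/V;  BU:GU = IBU/GP
U = 1.65·0.000125^(65/1000)·(1−e^(−0.04·75))/4.15 = 0.2106
IBU = (12.0/100)·30·0.2106·1000/23.2 = 32.6867
BU:GU = 32.6867/65

0.5029


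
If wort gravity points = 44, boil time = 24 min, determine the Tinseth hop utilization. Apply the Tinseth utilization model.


U = 1.65·0.000125^(GP/1000) · (1 − e^(−0.04·t))/4.15
bigness = 1.65·0.000125^(44/1000) = 1.1111
boil_factor = (1 − e^(−0.04·24))/4.15 = 0.1487
U = 1.1111 · 0.1487

0.1652


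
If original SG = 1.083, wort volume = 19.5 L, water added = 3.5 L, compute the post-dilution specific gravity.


SG_new = 1 + (SG_old − 1)·V_old/(V_old + V_water)
pts = (1.083 − 1)·1000·19.5/(19.5 + 3.5) = 70.3696
SG_new = 1 + 70.3696/1000

1.0704


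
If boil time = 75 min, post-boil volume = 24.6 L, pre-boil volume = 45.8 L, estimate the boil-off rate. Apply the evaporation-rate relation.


rate = (V_pre − V_post) / (t_min/60)
rate = (45.8 − 24.6) / (75/60)

16.9600 L/hr


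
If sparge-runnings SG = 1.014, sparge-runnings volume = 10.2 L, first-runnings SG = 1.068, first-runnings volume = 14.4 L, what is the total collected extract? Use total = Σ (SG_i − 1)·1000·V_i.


first = (1.068 − 1)·1000·14.4 = 979.2000
sparge = (1.014 − 1)·1000·10.2 = 142.8000
total = 979.2000 + 142.8000

1122.0000 gravity·L


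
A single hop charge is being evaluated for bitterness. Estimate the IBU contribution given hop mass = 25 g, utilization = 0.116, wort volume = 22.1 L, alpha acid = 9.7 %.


IBU = (α/100)·mass·U·1000 / V
IBU = (9.7/100)·25·0.116·1000 / 22.1

12.7285 IBU


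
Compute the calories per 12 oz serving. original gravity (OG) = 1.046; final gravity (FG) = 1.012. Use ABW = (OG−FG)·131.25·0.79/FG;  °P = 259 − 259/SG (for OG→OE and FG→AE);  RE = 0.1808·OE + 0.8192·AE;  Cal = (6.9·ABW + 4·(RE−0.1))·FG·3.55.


ABW = (1.046 − 1.012)·131.25·0.79/1.012 = 3.4836
OE = 259 − 259/1.046 = 11.3901 °P
AE = 259 − 259/1.012 = 3.0711 °P
RE = 0.1808·11.3901 + 0.8192·3.0711 = 4.5752 °P
Cal = (6.9·3.4836 + 4·(4.5752−0.1))·1.012·3.55

150.6646 kcal


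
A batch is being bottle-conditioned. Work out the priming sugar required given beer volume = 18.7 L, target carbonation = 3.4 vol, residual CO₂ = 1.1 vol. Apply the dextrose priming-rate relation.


sugar = (target − residual)·4.0·V
sugar = (3.4 − 1.1)·4.0·18.7

172.0400 g


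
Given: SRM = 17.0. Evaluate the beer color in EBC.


EBC = SRM · 1.97
EBC = 17.0 · 1.97

33.4900 EBC


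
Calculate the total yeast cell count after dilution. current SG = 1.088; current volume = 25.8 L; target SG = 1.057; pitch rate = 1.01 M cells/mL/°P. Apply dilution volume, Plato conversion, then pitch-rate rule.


V_w = V·((SG_c−1)/(SG_t−1)−1);  °P = 259 − 259/SG_t;  cells = rate·(V+V_w)·°P
V_w = 25.8·((1.088−1)/(1.057−1)−1) = 14.0316
V_final = 25.8 + 14.0316 = 39.8316
°P = 259 − 259/1.057 = 13.9669
cells = 1.01·39.8316·13.9669

561.8864 billion cells


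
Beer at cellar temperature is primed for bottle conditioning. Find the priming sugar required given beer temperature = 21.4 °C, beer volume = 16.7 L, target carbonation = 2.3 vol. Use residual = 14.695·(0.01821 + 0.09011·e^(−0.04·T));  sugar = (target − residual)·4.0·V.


residual = 14.695·(0.01821 + 0.09011·e^(−0.04·21.4)) = 0.8302
sugar = (2.3 − 0.8302)·4.0·16.7

98.1841 g


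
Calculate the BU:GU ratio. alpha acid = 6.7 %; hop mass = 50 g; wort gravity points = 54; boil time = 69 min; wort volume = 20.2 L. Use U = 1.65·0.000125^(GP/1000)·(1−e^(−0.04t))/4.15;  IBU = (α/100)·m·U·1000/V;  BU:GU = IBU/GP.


U = 1.65·0.000125^(54/1000)·(1−e^(−0.04·69))/4.15 = 0.2292
IBU = (6.7/100)·50·0.2292·1000/20.2 = 38.0160
BU:GU = 38.0160/54

0.7040


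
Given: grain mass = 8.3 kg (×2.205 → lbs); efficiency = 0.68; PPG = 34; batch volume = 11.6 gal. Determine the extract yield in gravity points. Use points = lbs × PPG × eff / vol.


lbs = 8.3 × 2.205 = 18.3015
points = 18.3015 × 34 × 0.68 / 11.6

36.4768 points


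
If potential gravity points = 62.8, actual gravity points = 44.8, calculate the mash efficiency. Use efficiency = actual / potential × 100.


efficiency = 44.8 / 62.8 × 100

71.3376 %


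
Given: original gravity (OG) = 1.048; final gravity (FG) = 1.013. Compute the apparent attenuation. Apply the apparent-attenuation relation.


AA = (OG − FG)/(OG − 1) · 100
AA = (1.048 − 1.013)/(1.048 − 1) · 100

72.9167 %


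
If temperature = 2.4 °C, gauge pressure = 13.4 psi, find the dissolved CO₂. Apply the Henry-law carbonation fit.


vols = (P + 14.695)·(0.01821 + 0.09011·e^(−0.04·T))
vols = (13.4 + 14.695)·(0.01821 + 0.09011·e^(−0.04·2.4))

2.8115 volumes


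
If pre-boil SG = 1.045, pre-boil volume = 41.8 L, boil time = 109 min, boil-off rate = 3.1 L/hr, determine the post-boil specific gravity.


V_post = V_pre − rate·(t/60);  SG_post = 1 + (SG_pre−1)·V_pre/V_post
V_post = 41.8 − 3.1·(109/60) = 36.1683
SG_post = 1 + (1.045 − 1)·41.8/36.1683

1.0520


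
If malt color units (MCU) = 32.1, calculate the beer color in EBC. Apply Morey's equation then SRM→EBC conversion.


SRM = 1.4922·MCU^0.6859;  EBC = SRM·1.97
SRM = 1.4922·32.1^0.6859 = 16.1116
EBC = 16.1116·1.97

31.7399 EBC


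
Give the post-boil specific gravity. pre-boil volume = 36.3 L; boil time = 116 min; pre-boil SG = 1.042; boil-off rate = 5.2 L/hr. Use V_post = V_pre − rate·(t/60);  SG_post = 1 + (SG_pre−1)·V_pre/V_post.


V_post = 36.3 − 5.2·(116/60) = 26.2467
SG_post = 1 + (1.042 − 1)·36.3/26.2467

1.0581


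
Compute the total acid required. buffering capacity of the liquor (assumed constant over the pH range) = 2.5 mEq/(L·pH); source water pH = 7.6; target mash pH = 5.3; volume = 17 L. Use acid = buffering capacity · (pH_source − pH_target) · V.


acid = 2.5 · (7.6 − 5.3) · 17

97.7500 mEq


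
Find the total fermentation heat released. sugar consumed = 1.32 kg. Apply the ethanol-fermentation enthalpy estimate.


Q = m_sugar · 590 kJ/kg
Q = 1.32 · 590

778.8000 kJ


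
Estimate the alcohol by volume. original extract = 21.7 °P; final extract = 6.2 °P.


SG = 259/(259 − P);  ABV = (OG − FG)·131.25
OG = 259/(259 − 21.7) = 1.0914
FG = 259/(259 − 6.2) = 1.0245
ABV = (1.0914 − 1.0245)·131.25

8.7833 % ABV


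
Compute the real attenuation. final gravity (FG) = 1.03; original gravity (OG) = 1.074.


AA = (OG−FG)/(OG−1)·100;  RA = AA·0.8192
AA = (1.074 − 1.03)/(1.074 − 1)·100 = 59.4595
RA = 59.4595·0.8192

48.7092 %


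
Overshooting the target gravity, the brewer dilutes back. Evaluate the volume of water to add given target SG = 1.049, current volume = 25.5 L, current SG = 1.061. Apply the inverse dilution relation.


V_water = V·((SG_curr − 1)/(SG_target − 1) − 1)
V_water = 25.5·((1.061 − 1)/(1.049 − 1) − 1)

6.2449 L


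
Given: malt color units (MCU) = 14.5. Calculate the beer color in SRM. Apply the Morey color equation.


SRM = 1.4922 · MCU^0.6859
SRM = 1.4922 · 14.5^0.6859

9.3413 SRM


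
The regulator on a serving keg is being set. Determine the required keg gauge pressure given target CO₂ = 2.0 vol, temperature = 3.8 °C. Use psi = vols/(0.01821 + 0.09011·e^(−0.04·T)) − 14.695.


psi = 2.0/(0.01821 + 0.09011·e^(−0.04·3.8)) − 14.695

6.2226 psi


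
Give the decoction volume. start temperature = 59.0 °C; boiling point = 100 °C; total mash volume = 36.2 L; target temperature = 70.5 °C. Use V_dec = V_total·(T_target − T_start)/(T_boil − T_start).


V_dec = 36.2·(70.5 − 59.0)/(100 − 59.0)

10.1537 L


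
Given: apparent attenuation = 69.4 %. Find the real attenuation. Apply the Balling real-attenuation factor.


RA = AA · 0.8192
RA = 69.4 · 0.8192

56.8525 %


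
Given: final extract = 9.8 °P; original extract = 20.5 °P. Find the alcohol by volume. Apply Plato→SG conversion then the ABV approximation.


SG = 259/(259 − P);  ABV = (OG − FG)·131.25
OG = 259/(259 − 20.5) = 1.0860
FG = 259/(259 − 9.8) = 1.0393
ABV = (1.0860 − 1.0393)·131.25

6.1199 % ABV


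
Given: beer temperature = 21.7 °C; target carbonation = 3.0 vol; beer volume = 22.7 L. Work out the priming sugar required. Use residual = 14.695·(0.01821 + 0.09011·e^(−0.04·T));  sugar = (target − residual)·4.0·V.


residual = 14.695·(0.01821 + 0.09011·e^(−0.04·21.7)) = 0.8235
sugar = (3.0 − 0.8235)·4.0·22.7

197.6291 g


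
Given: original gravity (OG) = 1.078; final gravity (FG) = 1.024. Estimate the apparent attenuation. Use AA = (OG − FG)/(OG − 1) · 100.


AA = (1.078 − 1.024)/(1.078 − 1) · 100

69.2308 %


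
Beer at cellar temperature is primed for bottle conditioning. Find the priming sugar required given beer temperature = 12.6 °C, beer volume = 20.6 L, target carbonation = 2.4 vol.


residual = 14.695·(0.01821 + 0.09011·e^(−0.04·T));  sugar = (target − residual)·4.0·V
residual = 14.695·(0.01821 + 0.09011·e^(−0.04·12.6)) = 1.0675
sugar = (2.4 − 1.0675)·4.0·20.6

109.7949 g


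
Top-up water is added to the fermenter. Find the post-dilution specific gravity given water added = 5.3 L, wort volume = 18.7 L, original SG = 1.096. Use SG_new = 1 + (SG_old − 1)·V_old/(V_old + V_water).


pts = (1.096 − 1)·1000·18.7/(18.7 + 5.3) = 74.8000
SG_new = 1 + 74.8000/1000

1.0748


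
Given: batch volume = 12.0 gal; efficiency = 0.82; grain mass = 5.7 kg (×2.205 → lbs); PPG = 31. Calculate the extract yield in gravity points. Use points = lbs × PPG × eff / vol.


lbs = 5.7 × 2.205 = 12.5685
points = 12.5685 × 31 × 0.82 / 12.0

26.6243 points


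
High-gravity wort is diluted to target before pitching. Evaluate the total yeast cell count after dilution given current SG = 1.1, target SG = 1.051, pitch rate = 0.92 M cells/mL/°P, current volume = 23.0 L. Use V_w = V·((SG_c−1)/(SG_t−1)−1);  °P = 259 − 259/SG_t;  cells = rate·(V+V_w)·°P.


V_w = 23.0·((1.1−1)/(1.051−1)−1) = 22.0980
V_final = 23.0 + 22.0980 = 45.0980
°P = 259 − 259/1.051 = 12.5680
cells = 0.92·45.0980·12.5680

521.4500 billion cells


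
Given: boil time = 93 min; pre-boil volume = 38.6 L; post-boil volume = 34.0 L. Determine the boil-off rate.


rate = (V_pre − V_post) / (t_min/60)
rate = (38.6 − 34.0) / (93/60)

2.9677 L/hr


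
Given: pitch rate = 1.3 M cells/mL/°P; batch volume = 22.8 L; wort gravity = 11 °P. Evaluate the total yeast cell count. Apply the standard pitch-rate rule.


cells (billions) = rate · V_L · °P
cells = 1.3 · 22.8 · 11

326.0400 billion cells


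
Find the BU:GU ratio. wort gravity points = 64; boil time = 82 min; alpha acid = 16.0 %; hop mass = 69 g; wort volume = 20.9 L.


U = 1.65·0.000125^(GP/1000)·(1−e^(−0.04t))/4.15;  IBU = (α/100)·m·U·1000/V;  BU:GU = IBU/GP
U = 1.65·0.000125^(64/1000)·(1−e^(−0.04·82))/4.15 = 0.2153
IBU = (16.0/100)·69·0.2153·1000/20.9 = 113.7113
BU:GU = 113.7113/64

1.7767


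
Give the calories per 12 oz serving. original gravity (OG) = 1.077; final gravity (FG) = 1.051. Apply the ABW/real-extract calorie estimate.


ABW = (OG−FG)·131.25·0.79/FG;  °P = 259 − 259/SG (for OG→OE and FG→AE);  RE = 0.1808·OE + 0.8192·AE;  Cal = (6.9·ABW + 4·(RE−0.1))·FG·3.55
ABW = (1.077 − 1.051)·131.25·0.79/1.051 = 2.5651
OE = 259 − 259/1.077 = 18.5172 °P
AE = 259 − 259/1.051 = 12.5680 °P
RE = 0.1808·18.5172 + 0.8192·12.5680 = 13.6436 °P
Cal = (6.9·2.5651 + 4·(13.6436−0.1))·1.051·3.55

268.1634 kcal


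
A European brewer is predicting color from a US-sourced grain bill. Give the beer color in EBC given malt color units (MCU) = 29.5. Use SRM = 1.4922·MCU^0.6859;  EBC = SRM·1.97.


SRM = 1.4922·29.5^0.6859 = 15.2047
EBC = 15.2047·1.97

29.9533 EBC


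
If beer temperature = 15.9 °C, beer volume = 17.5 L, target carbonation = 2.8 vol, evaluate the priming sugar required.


residual = 14.695·(0.01821 + 0.09011·e^(−0.04·T));  sugar = (target − residual)·4.0·V
residual = 14.695·(0.01821 + 0.09011·e^(−0.04·15.9)) = 0.9686
sugar = (2.8 − 0.9686)·4.0·17.5

128.1968 g


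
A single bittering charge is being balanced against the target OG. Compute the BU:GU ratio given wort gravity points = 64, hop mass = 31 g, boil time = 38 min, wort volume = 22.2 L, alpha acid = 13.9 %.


U = 1.65·0.000125^(GP/1000)·(1−e^(−0.04t))/4.15;  IBU = (α/100)·m·U·1000/V;  BU:GU = IBU/GP
U = 1.65·0.000125^(64/1000)·(1−e^(−0.04·38))/4.15 = 0.1748
IBU = (13.9/100)·31·0.1748·1000/22.2 = 33.9213
BU:GU = 33.9213/64

0.5300


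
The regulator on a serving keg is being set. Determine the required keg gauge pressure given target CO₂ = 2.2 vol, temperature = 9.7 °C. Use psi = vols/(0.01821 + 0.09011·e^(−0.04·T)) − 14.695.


psi = 2.2/(0.01821 + 0.09011·e^(−0.04·9.7)) − 14.695

13.0332 psi


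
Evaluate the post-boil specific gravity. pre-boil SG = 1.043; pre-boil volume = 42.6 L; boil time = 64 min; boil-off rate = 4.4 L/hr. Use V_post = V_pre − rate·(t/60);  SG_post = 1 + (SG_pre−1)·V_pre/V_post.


V_post = 42.6 − 4.4·(64/60) = 37.9067
SG_post = 1 + (1.043 − 1)·42.6/37.9067

1.0483


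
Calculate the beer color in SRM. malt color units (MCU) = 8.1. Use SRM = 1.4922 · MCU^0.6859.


SRM = 1.4922 · 8.1^0.6859

6.2655 SRM


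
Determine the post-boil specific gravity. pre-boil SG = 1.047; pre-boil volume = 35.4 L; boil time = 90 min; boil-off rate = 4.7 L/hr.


V_post = V_pre − rate·(t/60);  SG_post = 1 + (SG_pre−1)·V_pre/V_post
V_post = 35.4 − 4.7·(90/60) = 28.3500
SG_post = 1 + (1.047 − 1)·35.4/28.3500

1.0587


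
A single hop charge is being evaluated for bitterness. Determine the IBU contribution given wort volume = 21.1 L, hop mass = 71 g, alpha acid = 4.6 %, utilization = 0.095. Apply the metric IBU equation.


IBU = (α/100)·mass·U·1000 / V
IBU = (4.6/100)·71·0.095·1000 / 21.1

14.7047 IBU


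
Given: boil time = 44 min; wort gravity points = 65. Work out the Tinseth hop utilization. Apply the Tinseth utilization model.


U = 1.65·0.000125^(GP/1000) · (1 − e^(−0.04·t))/4.15
bigness = 1.65·0.000125^(65/1000) = 0.9200
boil_factor = (1 − e^(−0.04·44))/4.15 = 0.1995
U = 0.9200 · 0.1995

0.1835


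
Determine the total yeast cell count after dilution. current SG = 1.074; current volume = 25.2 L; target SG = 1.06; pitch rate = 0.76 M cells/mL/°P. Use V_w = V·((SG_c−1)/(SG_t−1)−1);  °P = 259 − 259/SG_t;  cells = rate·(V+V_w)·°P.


V_w = 25.2·((1.074−1)/(1.06−1)−1) = 5.8800
V_final = 25.2 + 5.8800 = 31.0800
°P = 259 − 259/1.06 = 14.6604
cells = 0.76·31.0800·14.6604

346.2898 billion cells


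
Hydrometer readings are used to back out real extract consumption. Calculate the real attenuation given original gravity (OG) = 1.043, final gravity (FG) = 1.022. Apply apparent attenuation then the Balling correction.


AA = (OG−FG)/(OG−1)·100;  RA = AA·0.8192
AA = (1.043 − 1.022)/(1.043 − 1)·100 = 48.8372
RA = 48.8372·0.8192

40.0074 %


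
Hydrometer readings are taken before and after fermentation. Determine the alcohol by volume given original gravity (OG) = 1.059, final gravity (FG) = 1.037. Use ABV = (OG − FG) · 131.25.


ABV = (1.059 − 1.037) · 131.25

2.8875 % ABV


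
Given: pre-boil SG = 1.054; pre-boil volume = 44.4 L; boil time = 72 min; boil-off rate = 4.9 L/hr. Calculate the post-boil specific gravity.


V_post = V_pre − rate·(t/60);  SG_post = 1 + (SG_pre−1)·V_pre/V_post
V_post = 44.4 − 4.9·(72/60) = 38.5200
SG_post = 1 + (1.054 − 1)·44.4/38.5200

1.0622


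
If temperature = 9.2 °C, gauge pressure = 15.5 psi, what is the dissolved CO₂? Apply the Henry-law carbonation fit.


vols = (P + 14.695)·(0.01821 + 0.09011·e^(−0.04·T))
vols = (15.5 + 14.695)·(0.01821 + 0.09011·e^(−0.04·9.2))

2.4330 volumes


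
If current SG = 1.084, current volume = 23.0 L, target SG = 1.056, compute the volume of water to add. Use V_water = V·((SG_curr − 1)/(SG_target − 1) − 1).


V_water = 23.0·((1.084 − 1)/(1.056 − 1) − 1)

11.5000 L


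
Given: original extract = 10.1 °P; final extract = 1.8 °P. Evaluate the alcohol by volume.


SG = 259/(259 − P);  ABV = (OG − FG)·131.25
OG = 259/(259 − 10.1) = 1.0406
FG = 259/(259 − 1.8) = 1.0070
ABV = (1.0406 − 1.0070)·131.25

4.4074 % ABV


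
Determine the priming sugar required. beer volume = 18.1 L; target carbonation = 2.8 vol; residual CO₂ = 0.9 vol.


sugar = (target − residual)·4.0·V
sugar = (2.8 − 0.9)·4.0·18.1

137.5600 g


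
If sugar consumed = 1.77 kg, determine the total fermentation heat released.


Q = m_sugar · 590 kJ/kg
Q = 1.77 · 590

1044.3000 kJ


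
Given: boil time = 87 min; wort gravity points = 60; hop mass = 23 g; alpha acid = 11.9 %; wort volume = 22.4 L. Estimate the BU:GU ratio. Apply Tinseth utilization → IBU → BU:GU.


U = 1.65·0.000125^(GP/1000)·(1−e^(−0.04t))/4.15;  IBU = (α/100)·m·U·1000/V;  BU:GU = IBU/GP
U = 1.65·0.000125^(60/1000)·(1−e^(−0.04·87))/4.15 = 0.2247
IBU = (11.9/100)·23·0.2247·1000/22.4 = 27.4592
BU:GU = 27.4592/60

0.4577


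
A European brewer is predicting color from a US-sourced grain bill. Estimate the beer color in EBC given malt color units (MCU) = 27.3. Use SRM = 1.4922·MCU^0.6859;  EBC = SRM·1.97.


SRM = 1.4922·27.3^0.6859 = 14.4175
EBC = 14.4175·1.97

28.4025 EBC


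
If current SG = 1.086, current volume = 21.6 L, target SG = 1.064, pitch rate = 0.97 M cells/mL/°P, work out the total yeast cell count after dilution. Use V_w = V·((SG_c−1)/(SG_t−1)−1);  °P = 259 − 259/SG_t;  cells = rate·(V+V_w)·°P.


V_w = 21.6·((1.086−1)/(1.064−1)−1) = 7.4250
V_final = 21.6 + 7.4250 = 29.0250
°P = 259 − 259/1.064 = 15.5789
cells = 0.97·29.0250·15.5789

438.6136 billion cells


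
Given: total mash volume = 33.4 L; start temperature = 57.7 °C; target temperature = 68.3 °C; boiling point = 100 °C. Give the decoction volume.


V_dec = V_total·(T_target − T_start)/(T_boil − T_start)
V_dec = 33.4·(68.3 − 57.7)/(100 − 57.7)

8.3697 L


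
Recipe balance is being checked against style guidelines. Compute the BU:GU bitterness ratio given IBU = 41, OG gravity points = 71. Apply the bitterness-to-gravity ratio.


BU:GU = IBU / OG_points
BU:GU = 41 / 71

0.5775


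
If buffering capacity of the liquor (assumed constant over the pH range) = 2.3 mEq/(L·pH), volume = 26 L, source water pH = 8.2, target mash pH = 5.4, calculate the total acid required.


acid = buffering capacity · (pH_source − pH_target) · V
acid = 2.3 · (8.2 − 5.4) · 26

167.4400 mEq


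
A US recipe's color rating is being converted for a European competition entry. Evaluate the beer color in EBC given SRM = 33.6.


EBC = SRM · 1.97
EBC = 33.6 · 1.97

66.1920 EBC


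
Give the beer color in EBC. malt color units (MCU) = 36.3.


SRM = 1.4922·MCU^0.6859;  EBC = SRM·1.97
SRM = 1.4922·36.3^0.6859 = 17.5294
EBC = 17.5294·1.97

34.5329 EBC


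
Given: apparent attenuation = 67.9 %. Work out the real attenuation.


RA = AA · 0.8192
RA = 67.9 · 0.8192

55.6237 %


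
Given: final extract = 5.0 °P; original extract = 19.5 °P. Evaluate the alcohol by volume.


SG = 259/(259 − P);  ABV = (OG − FG)·131.25
OG = 259/(259 − 19.5) = 1.0814
FG = 259/(259 − 5.0) = 1.0197
ABV = (1.0814 − 1.0197)·131.25

8.1027 % ABV


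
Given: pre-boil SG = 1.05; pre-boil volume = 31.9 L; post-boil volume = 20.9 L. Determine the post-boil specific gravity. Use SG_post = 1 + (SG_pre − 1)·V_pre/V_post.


pts_pre = (1.05 − 1)·1000 = 50.0000
pts_post = 50.0000·31.9/20.9 = 76.3158
SG_post = 1 + 76.3158/1000

1.0763


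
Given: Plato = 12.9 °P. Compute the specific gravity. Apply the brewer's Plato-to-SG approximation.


SG = 259/(259 − P)
SG = 259/(259 − 12.9)

1.0524


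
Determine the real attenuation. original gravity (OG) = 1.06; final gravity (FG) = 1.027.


AA = (OG−FG)/(OG−1)·100;  RA = AA·0.8192
AA = (1.06 − 1.027)/(1.06 − 1)·100 = 55.0000
RA = 55.0000·0.8192

45.0560 %


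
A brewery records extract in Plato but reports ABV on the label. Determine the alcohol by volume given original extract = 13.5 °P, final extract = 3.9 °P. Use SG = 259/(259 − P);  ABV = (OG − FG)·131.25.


OG = 259/(259 − 13.5) = 1.0550
FG = 259/(259 − 3.9) = 1.0153
ABV = (1.0550 − 1.0153)·131.25

5.2108 % ABV


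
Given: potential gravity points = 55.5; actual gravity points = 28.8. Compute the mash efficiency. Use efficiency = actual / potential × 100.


efficiency = 28.8 / 55.5 × 100

51.8919 %


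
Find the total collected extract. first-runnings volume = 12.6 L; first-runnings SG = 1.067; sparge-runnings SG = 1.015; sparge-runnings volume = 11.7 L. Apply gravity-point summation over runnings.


total = Σ (SG_i − 1)·1000·V_i
first = (1.067 − 1)·1000·12.6 = 844.2000
sparge = (1.015 − 1)·1000·11.7 = 175.5000
total = 844.2000 + 175.5000

1019.7000 gravity·L


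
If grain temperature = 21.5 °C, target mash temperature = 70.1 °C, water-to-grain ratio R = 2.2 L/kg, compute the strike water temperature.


T_strike = (0.41/R)·(T_mash − T_grain) + T_mash
T_strike = (0.41/2.2)·(70.1 − 21.5) + 70.1

79.1573 °C


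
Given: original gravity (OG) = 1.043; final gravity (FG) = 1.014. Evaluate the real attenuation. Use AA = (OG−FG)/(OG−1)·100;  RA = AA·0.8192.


AA = (1.043 − 1.014)/(1.043 − 1)·100 = 67.4419
RA = 67.4419·0.8192

55.2484 %


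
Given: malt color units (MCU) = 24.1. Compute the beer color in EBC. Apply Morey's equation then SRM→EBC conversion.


SRM = 1.4922·MCU^0.6859;  EBC = SRM·1.97
SRM = 1.4922·24.1^0.6859 = 13.2359
EBC = 13.2359·1.97

26.0747 EBC


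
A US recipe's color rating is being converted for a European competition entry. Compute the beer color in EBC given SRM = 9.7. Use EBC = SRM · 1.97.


EBC = 9.7 · 1.97

19.1090 EBC


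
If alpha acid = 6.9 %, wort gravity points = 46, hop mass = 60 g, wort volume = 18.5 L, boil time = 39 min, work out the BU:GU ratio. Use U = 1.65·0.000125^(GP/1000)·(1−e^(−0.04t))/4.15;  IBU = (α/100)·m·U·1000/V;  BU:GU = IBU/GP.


U = 1.65·0.000125^(46/1000)·(1−e^(−0.04·39))/4.15 = 0.2077
IBU = (6.9/100)·60·0.2077·1000/18.5 = 46.4809
BU:GU = 46.4809/46

1.0105


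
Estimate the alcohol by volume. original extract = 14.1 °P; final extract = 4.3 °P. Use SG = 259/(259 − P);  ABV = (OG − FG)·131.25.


OG = 259/(259 − 14.1) = 1.0576
FG = 259/(259 − 4.3) = 1.0169
ABV = (1.0576 − 1.0169)·131.25

5.3408 % ABV


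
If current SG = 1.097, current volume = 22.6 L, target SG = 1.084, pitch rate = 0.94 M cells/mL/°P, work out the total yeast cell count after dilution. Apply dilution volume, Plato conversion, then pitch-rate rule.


V_w = V·((SG_c−1)/(SG_t−1)−1);  °P = 259 − 259/SG_t;  cells = rate·(V+V_w)·°P
V_w = 22.6·((1.097−1)/(1.084−1)−1) = 3.4976
V_final = 22.6 + 3.4976 = 26.0976
°P = 259 − 259/1.084 = 20.0701
cells = 0.94·26.0976·20.0701

492.3552 billion cells


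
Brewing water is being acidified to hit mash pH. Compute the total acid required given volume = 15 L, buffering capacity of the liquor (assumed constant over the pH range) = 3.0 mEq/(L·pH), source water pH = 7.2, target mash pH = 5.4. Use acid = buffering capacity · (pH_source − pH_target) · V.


acid = 3.0 · (7.2 − 5.4) · 15

81.0000 mEq


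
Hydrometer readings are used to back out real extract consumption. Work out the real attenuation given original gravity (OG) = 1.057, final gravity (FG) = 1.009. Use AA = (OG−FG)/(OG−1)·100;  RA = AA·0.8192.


AA = (1.057 − 1.009)/(1.057 − 1)·100 = 84.2105
RA = 84.2105·0.8192

68.9853 %


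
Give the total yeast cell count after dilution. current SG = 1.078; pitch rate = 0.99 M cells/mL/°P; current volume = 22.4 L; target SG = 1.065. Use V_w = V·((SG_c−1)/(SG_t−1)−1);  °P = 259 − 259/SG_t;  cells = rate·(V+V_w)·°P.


V_w = 22.4·((1.078−1)/(1.065−1)−1) = 4.4800
V_final = 22.4 + 4.4800 = 26.8800
°P = 259 − 259/1.065 = 15.8075
cells = 0.99·26.8800·15.8075

420.6569 billion cells


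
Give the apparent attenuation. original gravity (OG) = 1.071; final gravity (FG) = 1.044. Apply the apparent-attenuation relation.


AA = (OG − FG)/(OG − 1) · 100
AA = (1.071 − 1.044)/(1.071 − 1) · 100

38.0282 %


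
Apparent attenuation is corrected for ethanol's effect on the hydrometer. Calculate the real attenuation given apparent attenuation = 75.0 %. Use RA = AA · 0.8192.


RA = 75.0 · 0.8192

61.4400 %


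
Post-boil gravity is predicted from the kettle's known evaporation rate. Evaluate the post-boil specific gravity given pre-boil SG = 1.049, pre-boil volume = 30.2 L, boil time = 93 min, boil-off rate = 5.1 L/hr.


V_post = V_pre − rate·(t/60);  SG_post = 1 + (SG_pre−1)·V_pre/V_post
V_post = 30.2 − 5.1·(93/60) = 22.2950
SG_post = 1 + (1.049 − 1)·30.2/22.2950

1.0664


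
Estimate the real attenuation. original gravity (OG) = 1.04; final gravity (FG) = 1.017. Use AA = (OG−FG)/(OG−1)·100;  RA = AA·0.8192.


AA = (1.04 − 1.017)/(1.04 − 1)·100 = 57.5000
RA = 57.5000·0.8192

47.1040 %


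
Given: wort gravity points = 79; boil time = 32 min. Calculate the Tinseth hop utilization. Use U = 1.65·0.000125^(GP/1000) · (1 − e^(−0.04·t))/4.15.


bigness = 1.65·0.000125^(79/1000) = 0.8112
boil_factor = (1 − e^(−0.04·32))/4.15 = 0.1740
U = 0.8112 · 0.1740

0.1411


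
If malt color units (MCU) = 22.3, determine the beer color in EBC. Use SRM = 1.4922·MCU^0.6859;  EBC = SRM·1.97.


SRM = 1.4922·22.3^0.6859 = 12.5496
EBC = 12.5496·1.97

24.7227 EBC


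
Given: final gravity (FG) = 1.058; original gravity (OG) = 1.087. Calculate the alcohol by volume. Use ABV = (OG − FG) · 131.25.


ABV = (1.087 − 1.058) · 131.25

3.8062 % ABV


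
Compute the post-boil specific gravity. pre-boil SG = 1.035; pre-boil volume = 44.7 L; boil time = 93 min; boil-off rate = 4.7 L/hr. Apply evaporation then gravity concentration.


V_post = V_pre − rate·(t/60);  SG_post = 1 + (SG_pre−1)·V_pre/V_post
V_post = 44.7 − 4.7·(93/60) = 37.4150
SG_post = 1 + (1.035 − 1)·44.7/37.4150

1.0418


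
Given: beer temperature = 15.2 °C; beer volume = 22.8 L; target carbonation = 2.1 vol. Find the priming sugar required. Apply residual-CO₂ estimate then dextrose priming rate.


residual = 14.695·(0.01821 + 0.09011·e^(−0.04·T));  sugar = (target − residual)·4.0·V
residual = 14.695·(0.01821 + 0.09011·e^(−0.04·15.2)) = 0.9885
sugar = (2.1 − 0.9885)·4.0·22.8

101.3667 g


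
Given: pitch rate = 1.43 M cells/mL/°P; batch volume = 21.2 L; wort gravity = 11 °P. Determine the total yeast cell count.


cells (billions) = rate · V_L · °P
cells = 1.43 · 21.2 · 11

333.4760 billion cells


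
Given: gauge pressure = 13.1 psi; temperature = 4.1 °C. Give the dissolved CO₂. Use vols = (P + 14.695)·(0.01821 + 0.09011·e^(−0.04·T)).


vols = (13.1 + 14.695)·(0.01821 + 0.09011·e^(−0.04·4.1))

2.6319 volumes


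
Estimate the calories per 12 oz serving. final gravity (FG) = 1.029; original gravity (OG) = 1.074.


ABW = (OG−FG)·131.25·0.79/FG;  °P = 259 − 259/SG (for OG→OE and FG→AE);  RE = 0.1808·OE + 0.8192·AE;  Cal = (6.9·ABW + 4·(RE−0.1))·FG·3.55
ABW = (1.074 − 1.029)·131.25·0.79/1.029 = 4.5344
OE = 259 − 259/1.074 = 17.8454 °P
AE = 259 − 259/1.029 = 7.2993 °P
RE = 0.1808·17.8454 + 0.8192·7.2993 = 9.2061 °P
Cal = (6.9·4.5344 + 4·(9.2061−0.1))·1.029·3.55

247.3480 kcal


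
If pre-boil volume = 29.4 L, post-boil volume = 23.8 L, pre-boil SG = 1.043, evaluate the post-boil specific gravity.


SG_post = 1 + (SG_pre − 1)·V_pre/V_post
pts_pre = (1.043 − 1)·1000 = 43.0000
pts_post = 43.0000·29.4/23.8 = 53.1176
SG_post = 1 + 53.1176/1000

1.0531


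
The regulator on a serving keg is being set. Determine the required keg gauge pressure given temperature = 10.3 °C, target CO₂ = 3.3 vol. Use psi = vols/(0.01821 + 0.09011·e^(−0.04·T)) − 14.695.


psi = 3.3/(0.01821 + 0.09011·e^(−0.04·10.3)) − 14.695

27.6713 psi


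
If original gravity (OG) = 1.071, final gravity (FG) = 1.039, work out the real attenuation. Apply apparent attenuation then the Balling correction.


AA = (OG−FG)/(OG−1)·100;  RA = AA·0.8192
AA = (1.071 − 1.039)/(1.071 − 1)·100 = 45.0704
RA = 45.0704·0.8192

36.9217 %


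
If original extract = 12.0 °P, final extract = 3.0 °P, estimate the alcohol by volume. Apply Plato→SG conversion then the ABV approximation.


SG = 259/(259 − P);  ABV = (OG − FG)·131.25
OG = 259/(259 − 12.0) = 1.0486
FG = 259/(259 − 3.0) = 1.0117
ABV = (1.0486 − 1.0117)·131.25

4.8384 % ABV


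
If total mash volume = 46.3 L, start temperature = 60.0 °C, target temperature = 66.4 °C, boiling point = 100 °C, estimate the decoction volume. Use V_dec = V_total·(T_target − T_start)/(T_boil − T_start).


V_dec = 46.3·(66.4 − 60.0)/(100 − 60.0)

7.4080 L


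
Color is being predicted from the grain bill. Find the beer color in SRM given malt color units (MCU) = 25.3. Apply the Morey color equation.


SRM = 1.4922 · MCU^0.6859
SRM = 1.4922 · 25.3^0.6859

13.6845 SRM


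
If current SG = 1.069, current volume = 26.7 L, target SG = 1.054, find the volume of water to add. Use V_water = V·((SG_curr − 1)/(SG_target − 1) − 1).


V_water = 26.7·((1.069 − 1)/(1.054 − 1) − 1)

7.4167 L


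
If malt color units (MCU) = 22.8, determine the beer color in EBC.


SRM = 1.4922·MCU^0.6859;  EBC = SRM·1.97
SRM = 1.4922·22.8^0.6859 = 12.7419
EBC = 12.7419·1.97

25.1016 EBC


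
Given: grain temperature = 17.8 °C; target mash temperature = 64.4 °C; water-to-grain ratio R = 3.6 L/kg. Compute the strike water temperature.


T_strike = (0.41/R)·(T_mash − T_grain) + T_mash
T_strike = (0.41/3.6)·(64.4 − 17.8) + 64.4

69.7072 °C


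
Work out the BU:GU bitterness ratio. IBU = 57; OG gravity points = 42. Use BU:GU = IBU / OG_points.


BU:GU = 57 / 42

1.3571


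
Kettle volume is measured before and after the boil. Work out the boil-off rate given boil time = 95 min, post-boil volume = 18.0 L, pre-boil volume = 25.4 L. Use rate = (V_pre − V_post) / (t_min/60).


rate = (25.4 − 18.0) / (95/60)

4.6737 L/hr


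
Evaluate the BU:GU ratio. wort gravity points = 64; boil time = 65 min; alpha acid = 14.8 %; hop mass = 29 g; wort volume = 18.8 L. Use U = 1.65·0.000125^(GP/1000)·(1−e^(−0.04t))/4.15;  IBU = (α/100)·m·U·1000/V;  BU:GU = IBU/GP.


U = 1.65·0.000125^(64/1000)·(1−e^(−0.04·65))/4.15 = 0.2071
IBU = (14.8/100)·29·0.2071·1000/18.8 = 47.2740
BU:GU = 47.2740/64

0.7387


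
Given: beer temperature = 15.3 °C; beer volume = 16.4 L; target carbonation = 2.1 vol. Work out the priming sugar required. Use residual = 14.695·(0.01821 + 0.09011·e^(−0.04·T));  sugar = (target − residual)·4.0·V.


residual = 14.695·(0.01821 + 0.09011·e^(−0.04·15.3)) = 0.9856
sugar = (2.1 − 0.9856)·4.0·16.4

73.1017 g


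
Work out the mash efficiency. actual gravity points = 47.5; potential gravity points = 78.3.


efficiency = actual / potential × 100
efficiency = 47.5 / 78.3 × 100

60.6641 %


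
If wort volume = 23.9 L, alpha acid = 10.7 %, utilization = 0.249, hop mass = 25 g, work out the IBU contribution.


IBU = (α/100)·mass·U·1000 / V
IBU = (10.7/100)·25·0.249·1000 / 23.9

27.8692 IBU


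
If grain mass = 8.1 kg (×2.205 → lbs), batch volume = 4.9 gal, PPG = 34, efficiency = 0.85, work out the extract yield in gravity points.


points = lbs × PPG × eff / vol
lbs = 8.1 × 2.205 = 17.8605
points = 17.8605 × 34 × 0.85 / 4.9

105.3405 points


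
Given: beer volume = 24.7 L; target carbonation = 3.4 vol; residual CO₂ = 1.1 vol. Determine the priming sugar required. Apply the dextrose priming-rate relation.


sugar = (target − residual)·4.0·V
sugar = (3.4 − 1.1)·4.0·24.7

227.2400 g


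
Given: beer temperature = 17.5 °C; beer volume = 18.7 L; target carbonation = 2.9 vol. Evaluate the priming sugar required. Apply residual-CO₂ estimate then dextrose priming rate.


residual = 14.695·(0.01821 + 0.09011·e^(−0.04·T));  sugar = (target − residual)·4.0·V
residual = 14.695·(0.01821 + 0.09011·e^(−0.04·17.5)) = 0.9252
sugar = (2.9 − 0.9252)·4.0·18.7

147.7182 g


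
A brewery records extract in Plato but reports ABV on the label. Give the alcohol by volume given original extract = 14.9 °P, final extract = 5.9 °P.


SG = 259/(259 − P);  ABV = (OG − FG)·131.25
OG = 259/(259 − 14.9) = 1.0610
FG = 259/(259 − 5.9) = 1.0233
ABV = (1.0610 − 1.0233)·131.25

4.9520 % ABV


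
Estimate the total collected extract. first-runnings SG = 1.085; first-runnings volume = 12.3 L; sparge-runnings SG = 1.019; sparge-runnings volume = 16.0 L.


total = Σ (SG_i − 1)·1000·V_i
first = (1.085 − 1)·1000·12.3 = 1045.5000
sparge = (1.019 − 1)·1000·16.0 = 304.0000
total = 1045.5000 + 304.0000

1349.5000 gravity·L


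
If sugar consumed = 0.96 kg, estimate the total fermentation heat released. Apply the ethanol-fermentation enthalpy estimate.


Q = m_sugar · 590 kJ/kg
Q = 0.96 · 590

566.4000 kJ


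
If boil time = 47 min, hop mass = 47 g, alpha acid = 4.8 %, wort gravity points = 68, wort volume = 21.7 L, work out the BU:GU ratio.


U = 1.65·0.000125^(GP/1000)·(1−e^(−0.04t))/4.15;  IBU = (α/100)·m·U·1000/V;  BU:GU = IBU/GP
U = 1.65·0.000125^(68/1000)·(1−e^(−0.04·47))/4.15 = 0.1829
IBU = (4.8/100)·47·0.1829·1000/21.7 = 19.0107
BU:GU = 19.0107/68

0.2796


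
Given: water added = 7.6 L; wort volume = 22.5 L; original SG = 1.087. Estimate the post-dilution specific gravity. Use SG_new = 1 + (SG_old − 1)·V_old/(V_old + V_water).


pts = (1.087 − 1)·1000·22.5/(22.5 + 7.6) = 65.0332
SG_new = 1 + 65.0332/1000

1.0650


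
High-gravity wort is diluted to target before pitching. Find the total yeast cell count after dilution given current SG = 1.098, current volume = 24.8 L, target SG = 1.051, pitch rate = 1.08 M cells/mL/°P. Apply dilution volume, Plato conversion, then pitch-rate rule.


V_w = V·((SG_c−1)/(SG_t−1)−1);  °P = 259 − 259/SG_t;  cells = rate·(V+V_w)·°P
V_w = 24.8·((1.098−1)/(1.051−1)−1) = 22.8549
V_final = 24.8 + 22.8549 = 47.6549
°P = 259 − 259/1.051 = 12.5680
cells = 1.08·47.6549·12.5680

646.8425 billion cells
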